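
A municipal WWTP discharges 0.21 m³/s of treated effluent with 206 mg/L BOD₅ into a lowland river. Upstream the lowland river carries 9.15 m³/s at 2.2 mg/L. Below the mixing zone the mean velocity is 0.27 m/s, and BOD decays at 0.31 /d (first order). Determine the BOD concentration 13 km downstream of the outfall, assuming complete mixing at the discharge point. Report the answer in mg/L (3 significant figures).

After complete mixing, C₀ = (0.21·206 + 9.15·2.2) / 9.36 = 6.772 mg/L.
Travel time t = 1.3e+04 m / 0.27 m/s = 4.815e+04 s = 0.5573 d.
C = 6.772·exp(−0.31·0.5573) = 6.772·0.8413 = 5.698 mg/L.

5.70 mg/L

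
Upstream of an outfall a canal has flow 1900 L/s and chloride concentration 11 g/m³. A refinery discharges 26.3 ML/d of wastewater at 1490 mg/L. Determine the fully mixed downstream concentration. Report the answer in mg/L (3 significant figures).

215 mg/L

26.3 ML/d = 0.3044 m³/s.
1900 L/s = 1.9 m³/s.
Flow-weighted mixing gives C = (0.3044·1490 + 1.9·11) / (0.3044 + 1.9) = 474.5/2.204 = 215.2 mg/L.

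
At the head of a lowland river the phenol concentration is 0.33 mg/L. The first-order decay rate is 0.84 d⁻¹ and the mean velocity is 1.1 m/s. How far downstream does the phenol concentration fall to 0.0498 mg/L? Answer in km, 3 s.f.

214 km

From C = C₀·e^(−kt), t = ln(C₀/C)/k = ln(0.33/0.0498)/0.84 = 1.891/0.84 = 2.251 d.
Distance = v·t = 1.1 m/s × 1.945e+05 s = 2.14e+05 m = 214 km.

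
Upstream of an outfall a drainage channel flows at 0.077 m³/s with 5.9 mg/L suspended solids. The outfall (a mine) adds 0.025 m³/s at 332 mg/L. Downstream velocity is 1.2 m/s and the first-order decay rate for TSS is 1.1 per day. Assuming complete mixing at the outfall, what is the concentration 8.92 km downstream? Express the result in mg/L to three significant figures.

78.1 mg/L

After complete mixing, C₀ = (0.025·332 + 0.077·5.9) / 0.102 = 85.83 mg/L.
Travel time t = 8920 m / 1.2 m/s = 7433 s = 0.08603 d.
C = 85.83·exp(−1.1·0.08603) = 85.83·0.9097 = 78.08 mg/L.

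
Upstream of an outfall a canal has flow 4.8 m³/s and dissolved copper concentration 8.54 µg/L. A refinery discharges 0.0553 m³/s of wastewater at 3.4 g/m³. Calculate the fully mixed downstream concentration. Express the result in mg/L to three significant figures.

8.54 µg/L = 0.00854 mg/L.
Conservation of mass across the mixing zone: C = (0.0553·3.4 + 4.8·0.00854) / (0.0553 + 4.8) = 0.229/4.855 = 0.04717 mg/L.

0.0472 mg/L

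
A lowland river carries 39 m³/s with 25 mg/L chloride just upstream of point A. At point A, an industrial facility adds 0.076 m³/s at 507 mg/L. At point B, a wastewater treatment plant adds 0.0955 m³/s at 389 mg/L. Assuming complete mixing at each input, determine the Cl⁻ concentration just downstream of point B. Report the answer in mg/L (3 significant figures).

26.8 mg/L

After input A: C = (39·25 + 0.076·507) / 39.08 = 25.94 mg/L.
After input B: C = (39.08·25.94 + 0.0955·389) / 39.17 = 26.82 mg/L.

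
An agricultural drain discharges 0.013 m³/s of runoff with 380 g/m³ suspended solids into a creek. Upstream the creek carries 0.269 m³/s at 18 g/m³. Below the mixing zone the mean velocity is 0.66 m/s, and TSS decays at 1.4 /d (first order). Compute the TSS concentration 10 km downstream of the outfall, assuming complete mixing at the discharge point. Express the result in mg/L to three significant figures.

27.1 mg/L

After complete mixing, C₀ = (0.013·380 + 0.269·18) / 0.282 = 34.69 mg/L.
Travel time t = 1e+04 m / 0.66 m/s = 1.515e+04 s = 0.1754 d.
C = 34.69·exp(−1.4·0.1754) = 34.69·0.7823 = 27.14 mg/L.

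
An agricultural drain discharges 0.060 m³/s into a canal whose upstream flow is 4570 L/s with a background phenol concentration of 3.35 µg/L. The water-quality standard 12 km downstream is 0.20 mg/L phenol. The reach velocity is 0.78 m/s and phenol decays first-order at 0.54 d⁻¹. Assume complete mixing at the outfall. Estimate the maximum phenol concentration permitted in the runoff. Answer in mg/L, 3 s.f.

4570 L/s = 4.57 m³/s.
3.35 µg/L = 0.00335 mg/L.
Travel time to the compliance point: t = 1.2e+04/0.78 = 1.538e+04 s = 0.1781 d; decay factor exp(−0.54·0.1781) = 0.9083.
So the concentration just after mixing may be at most 0.2/0.9083 = 0.2202 mg/L.
Mass balance: 0.2202·4.63 = 0.06·Cₑ + 4.57·0.00335.
Cₑ = (1.019 − 0.01531) / 0.06 = 16.74 mg/L.

16.7 mg/L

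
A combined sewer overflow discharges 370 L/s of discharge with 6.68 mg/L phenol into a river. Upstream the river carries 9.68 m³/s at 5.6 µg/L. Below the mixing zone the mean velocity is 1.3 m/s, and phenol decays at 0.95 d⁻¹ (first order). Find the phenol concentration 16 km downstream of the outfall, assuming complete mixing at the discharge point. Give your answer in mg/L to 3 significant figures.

370 L/s = 0.37 m³/s.
5.6 µg/L = 0.0056 mg/L.
After complete mixing, C₀ = (0.37·6.68 + 9.68·0.0056) / 10.05 = 0.2513 mg/L.
Travel time t = 1.6e+04 m / 1.3 m/s = 1.231e+04 s = 0.1425 d.
C = 0.2513·exp(−0.95·0.1425) = 0.2513·0.8734 = 0.2195 mg/L.

0.220 mg/L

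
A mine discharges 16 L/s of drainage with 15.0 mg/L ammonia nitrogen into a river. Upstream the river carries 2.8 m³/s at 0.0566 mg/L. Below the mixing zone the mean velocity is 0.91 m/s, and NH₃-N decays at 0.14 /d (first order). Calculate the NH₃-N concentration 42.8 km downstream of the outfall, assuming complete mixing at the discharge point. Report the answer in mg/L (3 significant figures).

16 L/s = 0.016 m³/s.
After complete mixing, C₀ = (0.016·15 + 2.8·0.0566) / 2.816 = 0.1415 mg/L.
Travel time t = 4.28e+04 m / 0.91 m/s = 4.703e+04 s = 0.5444 d.
C = 0.1415·exp(−0.14·0.5444) = 0.1415·0.9266 = 0.1311 mg/L.

0.131 mg/L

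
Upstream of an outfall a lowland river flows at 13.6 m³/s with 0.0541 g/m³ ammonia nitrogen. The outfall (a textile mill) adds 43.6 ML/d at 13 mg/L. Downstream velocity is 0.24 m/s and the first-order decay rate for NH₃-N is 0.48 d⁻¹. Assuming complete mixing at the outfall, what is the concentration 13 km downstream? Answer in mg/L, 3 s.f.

0.383 mg/L

43.6 ML/d = 0.5046 m³/s.
After complete mixing, C₀ = (0.5046·13 + 13.6·0.0541) / 14.1 = 0.5173 mg/L.
Travel time t = 1.3e+04 m / 0.24 m/s = 5.417e+04 s = 0.6269 d.
C = 0.5173·exp(−0.48·0.6269) = 0.5173·0.7401 = 0.3829 mg/L.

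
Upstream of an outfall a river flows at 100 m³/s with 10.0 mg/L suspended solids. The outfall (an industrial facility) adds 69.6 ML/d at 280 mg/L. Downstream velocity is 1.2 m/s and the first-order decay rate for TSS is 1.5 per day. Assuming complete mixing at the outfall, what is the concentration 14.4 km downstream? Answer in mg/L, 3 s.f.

69.6 ML/d = 0.8056 m³/s.
After complete mixing, C₀ = (0.8056·280 + 100·10) / 100.8 = 12.16 mg/L.
Travel time t = 1.44e+04 m / 1.2 m/s = 1.2e+04 s = 0.1389 d.
C = 12.16·exp(−1.5·0.1389) = 12.16·0.8119 = 9.871 mg/L.

9.87 mg/L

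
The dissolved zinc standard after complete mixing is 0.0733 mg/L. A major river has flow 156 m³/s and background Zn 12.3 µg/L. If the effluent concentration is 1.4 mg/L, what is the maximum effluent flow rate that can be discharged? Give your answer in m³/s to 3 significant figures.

12.3 µg/L = 0.0123 mg/L.
Mass balance at complete mixing: C_std·(Q_w + Q_r) = Q_w·C_e + Q_r·C_b.
Rearranging, Q_w = Q_r·(C_std − C_b)/(C_e − C_std) = 156·(0.0733 − 0.0123) / (1.4 − 0.0733) = 7.173 m³/s.

7.17 m³/s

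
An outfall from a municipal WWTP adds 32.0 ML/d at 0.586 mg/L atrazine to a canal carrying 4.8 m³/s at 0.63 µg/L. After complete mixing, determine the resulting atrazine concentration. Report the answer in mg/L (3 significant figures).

0.0426 mg/L

32.0 ML/d = 0.3704 m³/s.
0.63 µg/L = 0.00063 mg/L.
Flow-weighted mixing gives C = (0.3704·0.586 + 4.8·0.00063) / (0.3704 + 4.8) = 0.2201/5.17 = 0.04256 mg/L.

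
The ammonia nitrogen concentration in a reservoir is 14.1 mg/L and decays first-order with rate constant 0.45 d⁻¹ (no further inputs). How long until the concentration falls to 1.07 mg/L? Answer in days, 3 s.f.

t = ln(C₀/C)/k = ln(14.1/1.07)/0.45 = 2.579/0.45 = 5.73 d.

5.73 d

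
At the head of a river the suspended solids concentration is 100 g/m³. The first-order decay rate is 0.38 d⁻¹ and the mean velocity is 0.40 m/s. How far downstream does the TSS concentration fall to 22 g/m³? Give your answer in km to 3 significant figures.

138 km

From C = C₀·e^(−kt), t = ln(C₀/C)/k = ln(100/22)/0.38 = 1.514/0.38 = 3.985 d.
Distance = v·t = 0.40 m/s × 3.443e+05 s = 1.377e+05 m = 137.7 km.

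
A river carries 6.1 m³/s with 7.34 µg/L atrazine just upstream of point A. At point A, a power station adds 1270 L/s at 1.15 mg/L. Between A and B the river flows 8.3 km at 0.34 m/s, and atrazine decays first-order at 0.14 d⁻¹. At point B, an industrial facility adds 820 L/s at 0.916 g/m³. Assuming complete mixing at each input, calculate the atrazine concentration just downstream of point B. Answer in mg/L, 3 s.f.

0.268 mg/L

7.34 µg/L = 0.00734 mg/L.
1270 L/s = 1.27 m³/s.
After input A: C = (6.1·0.00734 + 1.27·1.15) / 7.37 = 0.2042 mg/L.
Over the 8.3 km reach to input B (t = 2.441e+04 s = 0.2825 d), decay gives C = 0.2042·exp(−0.14·0.2825) = 0.1963 mg/L.
820 L/s = 0.82 m³/s.
After input B: C = (7.37·0.1963 + 0.82·0.916) / 8.19 = 0.2684 mg/L.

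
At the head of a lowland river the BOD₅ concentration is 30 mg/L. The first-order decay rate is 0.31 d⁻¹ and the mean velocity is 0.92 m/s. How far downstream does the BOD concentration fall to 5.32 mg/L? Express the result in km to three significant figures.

444 km

From C = C₀·e^(−kt), t = ln(C₀/C)/k = ln(30/5.32)/0.31 = 1.73/0.31 = 5.58 d.
Distance = v·t = 0.92 m/s × 4.821e+05 s = 4.435e+05 m = 443.5 km.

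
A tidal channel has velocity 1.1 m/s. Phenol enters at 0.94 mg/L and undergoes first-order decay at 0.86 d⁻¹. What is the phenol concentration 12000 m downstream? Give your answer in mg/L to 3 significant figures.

Travel time t = 12000 m / 1.1 m/s = 1.2e+04/1.1 = 1.091e+04 s = 0.1263 d.
First-order decay: C = 0.94·exp(−0.86·0.1263) = 0.94·0.8971 = 0.8433 mg/L.

0.843 mg/L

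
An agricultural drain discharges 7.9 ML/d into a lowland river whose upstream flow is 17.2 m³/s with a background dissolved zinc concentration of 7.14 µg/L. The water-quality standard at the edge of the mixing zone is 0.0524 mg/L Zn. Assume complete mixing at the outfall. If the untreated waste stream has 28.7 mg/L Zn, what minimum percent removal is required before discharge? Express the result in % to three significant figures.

70.2 %

7.9 ML/d = 0.09144 m³/s.
7.14 µg/L = 0.00714 mg/L.
Mass balance: 0.0524·17.29 = 0.09144·Cₑ + 17.2·0.00714.
Cₑ = (0.9061 − 0.1228) / 0.09144 = 8.566 mg/L.
Required removal = 1 − 8.566/28.7 = 70.15 %.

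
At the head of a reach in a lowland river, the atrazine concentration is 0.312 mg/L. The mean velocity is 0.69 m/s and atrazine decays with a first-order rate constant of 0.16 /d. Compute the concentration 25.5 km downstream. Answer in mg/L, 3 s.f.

Travel time t = 25.5 km / 0.69 m/s = 2.55e+04/0.69 = 3.696e+04 s = 0.4277 d.
First-order decay: C = 0.312·exp(−0.16·0.4277) = 0.312·0.9339 = 0.2914 mg/L.

0.291 mg/L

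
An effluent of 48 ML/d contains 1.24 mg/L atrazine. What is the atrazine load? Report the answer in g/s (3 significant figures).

48 ML/d = 0.5556 m³/s.
Mass flux = Q·C = 0.5556 m³/s × 1.24 g/m³ = 0.6889 g/s.

0.689 g/s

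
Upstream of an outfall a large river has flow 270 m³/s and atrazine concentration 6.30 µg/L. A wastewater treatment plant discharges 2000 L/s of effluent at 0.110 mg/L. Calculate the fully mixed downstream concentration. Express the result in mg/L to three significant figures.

0.00706 mg/L

2000 L/s = 2 m³/s.
6.30 µg/L = 0.0063 mg/L.
Flow-weighted mixing gives C = (2·0.11 + 270·0.0063) / (2 + 270) = 1.921/272 = 0.007063 mg/L.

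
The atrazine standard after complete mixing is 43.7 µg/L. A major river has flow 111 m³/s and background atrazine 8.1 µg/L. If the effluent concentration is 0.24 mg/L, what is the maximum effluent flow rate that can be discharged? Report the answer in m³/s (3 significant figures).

20.1 m³/s

8.1 µg/L = 0.0081 mg/L.
43.7 µg/L = 0.0437 mg/L.
Mass balance at complete mixing: C_std·(Q_w + Q_r) = Q_w·C_e + Q_r·C_b.
Rearranging, Q_w = Q_r·(C_std − C_b)/(C_e − C_std) = 111·(0.0437 − 0.0081) / (0.24 − 0.0437) = 20.13 m³/s.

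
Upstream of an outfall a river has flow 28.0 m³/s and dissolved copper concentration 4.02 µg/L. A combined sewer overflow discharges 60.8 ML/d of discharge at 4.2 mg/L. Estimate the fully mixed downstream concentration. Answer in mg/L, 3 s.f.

60.8 ML/d = 0.7037 m³/s.
4.02 µg/L = 0.00402 mg/L.
Conservation of mass across the mixing zone: C = (0.7037·4.2 + 28·0.00402) / (0.7037 + 28) = 3.068/28.7 = 0.1069 mg/L.

0.107 mg/L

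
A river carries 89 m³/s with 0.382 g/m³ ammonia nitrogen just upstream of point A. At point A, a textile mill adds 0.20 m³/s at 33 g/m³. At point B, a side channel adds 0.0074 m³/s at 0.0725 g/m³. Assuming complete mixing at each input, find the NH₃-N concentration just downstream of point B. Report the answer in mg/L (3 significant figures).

0.455 mg/L

After input A: C = (89·0.382 + 0.2·33) / 89.2 = 0.4551 mg/L.
After input B: C = (89.2·0.4551 + 0.0074·0.0725) / 89.21 = 0.4551 mg/L.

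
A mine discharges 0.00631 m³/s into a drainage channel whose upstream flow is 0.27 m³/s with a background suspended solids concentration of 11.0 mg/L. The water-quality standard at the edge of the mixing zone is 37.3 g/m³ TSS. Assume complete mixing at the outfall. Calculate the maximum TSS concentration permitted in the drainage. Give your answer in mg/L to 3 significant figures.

1160 mg/L

Mass balance: 37.3·0.2763 = 0.00631·Cₑ + 0.27·11.
Cₑ = (10.31 − 2.97) / 0.00631 = 1163 mg/L.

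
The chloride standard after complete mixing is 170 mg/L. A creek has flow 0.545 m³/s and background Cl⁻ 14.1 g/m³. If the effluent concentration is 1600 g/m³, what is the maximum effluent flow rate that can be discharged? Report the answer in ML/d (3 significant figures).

5.13 ML/d

Mass balance at complete mixing: C_std·(Q_w + Q_r) = Q_w·C_e + Q_r·C_b.
Rearranging, Q_w = Q_r·(C_std − C_b)/(C_e − C_std) = 0.545·(170 − 14.1) / (1600 − 170) = 0.05942 m³/s.
= 5.134 ML/d.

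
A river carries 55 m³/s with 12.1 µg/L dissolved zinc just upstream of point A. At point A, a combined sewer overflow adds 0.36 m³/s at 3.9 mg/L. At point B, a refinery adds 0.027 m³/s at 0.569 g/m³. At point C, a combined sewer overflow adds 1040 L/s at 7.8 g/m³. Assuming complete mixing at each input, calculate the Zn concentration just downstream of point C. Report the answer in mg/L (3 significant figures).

0.181 mg/L

12.1 µg/L = 0.0121 mg/L.
After input A: C = (55·0.0121 + 0.36·3.9) / 55.36 = 0.03738 mg/L.
After input B: C = (55.36·0.03738 + 0.027·0.569) / 55.39 = 0.03764 mg/L.
1040 L/s = 1.04 m³/s.
After input C: C = (55.39·0.03764 + 1.04·7.8) / 56.43 = 0.1807 mg/L.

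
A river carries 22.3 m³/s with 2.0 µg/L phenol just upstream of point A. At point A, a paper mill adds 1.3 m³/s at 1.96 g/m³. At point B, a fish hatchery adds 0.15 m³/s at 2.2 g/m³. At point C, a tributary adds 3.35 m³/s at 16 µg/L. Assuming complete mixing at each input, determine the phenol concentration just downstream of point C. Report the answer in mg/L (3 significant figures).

2.0 µg/L = 0.002 mg/L.
After input A: C = (22.3·0.002 + 1.3·1.96) / 23.6 = 0.1099 mg/L.
After input B: C = (23.6·0.1099 + 0.15·2.2) / 23.75 = 0.1231 mg/L.
16 µg/L = 0.016 mg/L.
After input C: C = (23.75·0.1231 + 3.35·0.016) / 27.1 = 0.1098 mg/L.

0.110 mg/L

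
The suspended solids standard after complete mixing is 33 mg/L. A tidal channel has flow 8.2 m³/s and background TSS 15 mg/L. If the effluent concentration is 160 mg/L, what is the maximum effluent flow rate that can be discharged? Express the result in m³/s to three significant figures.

Mass balance at complete mixing: C_std·(Q_w + Q_r) = Q_w·C_e + Q_r·C_b.
Rearranging, Q_w = Q_r·(C_std − C_b)/(C_e − C_std) = 8.2·(33 − 15) / (160 − 33) = 1.162 m³/s.

1.16 m³/s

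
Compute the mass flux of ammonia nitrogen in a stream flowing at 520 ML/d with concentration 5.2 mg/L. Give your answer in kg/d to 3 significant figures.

2700 kg/d

520 ML/d = 6.019 m³/s.
Mass flux = Q·C = 6.019 m³/s × 5.2 g/m³ = 31.3 g/s.
= 31.3 g/s × 86.4 = 2704 kg/d.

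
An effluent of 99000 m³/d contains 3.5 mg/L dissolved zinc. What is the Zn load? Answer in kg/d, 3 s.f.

99000 m³/d = 1.146 m³/s.
Mass flux = Q·C = 1.146 m³/s × 3.5 g/m³ = 4.01 g/s.
= 4.01 g/s × 86.4 = 346.5 kg/d.

346 kg/d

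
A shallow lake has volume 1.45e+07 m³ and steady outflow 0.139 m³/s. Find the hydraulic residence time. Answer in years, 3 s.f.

3.31 yr

Q = 0.139 m³/s × 3.156e+07 s/yr = 4.387e+06 m³/yr.
Hydraulic residence time τ = V/Q = 1.45e+07/4.387e+06 = 3.306 yr.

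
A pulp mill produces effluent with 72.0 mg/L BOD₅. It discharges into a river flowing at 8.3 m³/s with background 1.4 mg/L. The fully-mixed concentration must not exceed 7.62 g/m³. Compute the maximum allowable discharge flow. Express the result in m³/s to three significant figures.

0.802 m³/s

Mass balance at complete mixing: C_std·(Q_w + Q_r) = Q_w·C_e + Q_r·C_b.
Rearranging, Q_w = Q_r·(C_std − C_b)/(C_e − C_std) = 8.3·(7.62 − 1.4) / (72 − 7.62) = 0.8019 m³/s.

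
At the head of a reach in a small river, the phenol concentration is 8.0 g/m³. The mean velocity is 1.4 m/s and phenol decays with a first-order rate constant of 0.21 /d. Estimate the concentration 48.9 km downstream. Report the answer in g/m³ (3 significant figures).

Travel time t = 48.9 km / 1.4 m/s = 4.89e+04/1.4 = 3.493e+04 s = 0.4043 d.
First-order decay: C = 8.0·exp(−0.21·0.4043) = 8.0·0.9186 = 7.349 g/m³.

7.35 g/m³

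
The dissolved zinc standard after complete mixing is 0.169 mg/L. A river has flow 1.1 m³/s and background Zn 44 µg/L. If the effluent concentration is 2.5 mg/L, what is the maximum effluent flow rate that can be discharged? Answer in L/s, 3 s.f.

59.0 L/s

44 µg/L = 0.044 mg/L.
Mass balance at complete mixing: C_std·(Q_w + Q_r) = Q_w·C_e + Q_r·C_b.
Rearranging, Q_w = Q_r·(C_std − C_b)/(C_e − C_std) = 1.1·(0.169 − 0.044) / (2.5 − 0.169) = 0.05899 m³/s.
= 58.99 L/s.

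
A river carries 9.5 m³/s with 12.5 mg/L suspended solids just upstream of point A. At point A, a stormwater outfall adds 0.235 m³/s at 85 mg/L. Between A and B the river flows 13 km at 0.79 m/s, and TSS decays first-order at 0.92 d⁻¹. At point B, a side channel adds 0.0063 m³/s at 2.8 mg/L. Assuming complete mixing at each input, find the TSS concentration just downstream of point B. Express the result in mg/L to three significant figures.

12.0 mg/L

After input A: C = (9.5·12.5 + 0.235·85) / 9.735 = 14.25 mg/L.
Over the 13 km reach to input B (t = 1.646e+04 s = 0.1905 d), decay gives C = 14.25·exp(−0.92·0.1905) = 11.96 mg/L.
After input B: C = (9.735·11.96 + 0.0063·2.8) / 9.741 = 11.95 mg/L.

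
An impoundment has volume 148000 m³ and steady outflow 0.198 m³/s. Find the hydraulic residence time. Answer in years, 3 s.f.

0.0237 yr

Q = 0.198 m³/s × 3.156e+07 s/yr = 6.248e+06 m³/yr.
Hydraulic residence time τ = V/Q = 148000/6.248e+06 = 0.02369 yr.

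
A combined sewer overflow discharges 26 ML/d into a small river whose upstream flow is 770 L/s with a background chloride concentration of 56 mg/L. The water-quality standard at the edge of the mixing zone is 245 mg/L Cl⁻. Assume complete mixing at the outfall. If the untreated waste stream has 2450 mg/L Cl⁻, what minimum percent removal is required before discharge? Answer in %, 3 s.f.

70.3 %

26 ML/d = 0.3009 m³/s.
770 L/s = 0.77 m³/s.
Mass balance: 245·1.071 = 0.3009·Cₑ + 0.77·56.
Cₑ = (262.4 − 43.12) / 0.3009 = 728.6 mg/L.
Required removal = 1 − 728.6/2450 = 70.26 %.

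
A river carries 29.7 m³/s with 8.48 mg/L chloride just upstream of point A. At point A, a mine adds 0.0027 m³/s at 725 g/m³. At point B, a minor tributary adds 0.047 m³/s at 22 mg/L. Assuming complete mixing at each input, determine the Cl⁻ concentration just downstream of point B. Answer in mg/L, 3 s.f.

After input A: C = (29.7·8.48 + 0.0027·725) / 29.7 = 8.545 mg/L.
After input B: C = (29.7·8.545 + 0.047·22) / 29.75 = 8.566 mg/L.

8.57 mg/L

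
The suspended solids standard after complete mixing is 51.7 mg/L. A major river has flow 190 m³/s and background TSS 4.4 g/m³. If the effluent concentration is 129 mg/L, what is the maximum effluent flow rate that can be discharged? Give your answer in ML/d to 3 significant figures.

Mass balance at complete mixing: C_std·(Q_w + Q_r) = Q_w·C_e + Q_r·C_b.
Rearranging, Q_w = Q_r·(C_std − C_b)/(C_e − C_std) = 190·(51.7 − 4.4) / (129 − 51.7) = 116.3 m³/s.
= 1.004e+04 ML/d.

10000 ML/d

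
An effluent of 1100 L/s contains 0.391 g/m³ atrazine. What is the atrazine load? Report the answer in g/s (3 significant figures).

1100 L/s = 1.1 m³/s.
Mass flux = Q·C = 1.1 m³/s × 0.391 g/m³ = 0.4301 g/s.

0.430 g/s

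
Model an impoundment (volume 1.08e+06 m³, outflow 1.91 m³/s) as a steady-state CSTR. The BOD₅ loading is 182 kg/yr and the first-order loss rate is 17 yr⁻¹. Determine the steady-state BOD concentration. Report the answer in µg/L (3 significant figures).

Outflow Q = 1.91 m³/s × 3.156e+07 s/yr = 6.028e+07 m³/yr.
Steady-state CSTR mass balance: W = Q·C + k·V·C, so C = W/(Q + kV).
Q + kV = 6.028e+07 + 17·1.08e+06 = 7.864e+07 m³/yr.
C = 182/7.864e+07 = 2.314e-06 kg/m³ = 0.002314 mg/L = 2.314 µg/L.

2.31 µg/L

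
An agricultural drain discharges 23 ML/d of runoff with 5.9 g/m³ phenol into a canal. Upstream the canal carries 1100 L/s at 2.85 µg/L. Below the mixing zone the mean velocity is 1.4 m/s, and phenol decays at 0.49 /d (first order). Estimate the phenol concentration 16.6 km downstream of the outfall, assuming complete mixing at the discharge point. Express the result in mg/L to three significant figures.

23 ML/d = 0.2662 m³/s.
1100 L/s = 1.1 m³/s.
2.85 µg/L = 0.00285 mg/L.
After complete mixing, C₀ = (0.2662·5.9 + 1.1·0.00285) / 1.366 = 1.152 mg/L.
Travel time t = 1.66e+04 m / 1.4 m/s = 1.186e+04 s = 0.1372 d.
C = 1.152·exp(−0.49·0.1372) = 1.152·0.935 = 1.077 mg/L.

1.08 mg/L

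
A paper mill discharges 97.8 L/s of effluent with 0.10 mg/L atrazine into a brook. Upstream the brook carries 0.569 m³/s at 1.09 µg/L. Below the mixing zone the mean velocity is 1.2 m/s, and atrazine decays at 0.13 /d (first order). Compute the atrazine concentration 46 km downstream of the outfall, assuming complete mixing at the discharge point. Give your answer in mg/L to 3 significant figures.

97.8 L/s = 0.0978 m³/s.
1.09 µg/L = 0.00109 mg/L.
After complete mixing, C₀ = (0.0978·0.1 + 0.569·0.00109) / 0.6668 = 0.0156 mg/L.
Travel time t = 4.6e+04 m / 1.2 m/s = 3.833e+04 s = 0.4437 d.
C = 0.0156·exp(−0.13·0.4437) = 0.0156·0.944 = 0.01472 mg/L.

0.0147 mg/L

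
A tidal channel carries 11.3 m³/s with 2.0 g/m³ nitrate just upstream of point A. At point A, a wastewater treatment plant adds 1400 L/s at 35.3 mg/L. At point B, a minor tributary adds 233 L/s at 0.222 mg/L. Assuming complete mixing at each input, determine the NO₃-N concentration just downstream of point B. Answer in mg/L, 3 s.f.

5.57 mg/L

1400 L/s = 1.4 m³/s.
After input A: C = (11.3·2 + 1.4·35.3) / 12.7 = 5.671 mg/L.
233 L/s = 0.233 m³/s.
After input B: C = (12.7·5.671 + 0.233·0.222) / 12.93 = 5.573 mg/L.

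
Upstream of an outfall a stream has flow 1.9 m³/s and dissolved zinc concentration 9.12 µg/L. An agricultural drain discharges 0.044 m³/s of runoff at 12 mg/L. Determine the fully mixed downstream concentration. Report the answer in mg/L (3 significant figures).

9.12 µg/L = 0.00912 mg/L.
Conservation of mass across the mixing zone: C = (0.044·12 + 1.9·0.00912) / (0.044 + 1.9) = 0.5453/1.944 = 0.2805 mg/L.

0.281 mg/L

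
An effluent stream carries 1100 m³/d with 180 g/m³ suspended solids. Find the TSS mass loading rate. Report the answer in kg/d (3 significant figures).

198 kg/d

1100 m³/d = 0.01273 m³/s.
Mass flux = Q·C = 0.01273 m³/s × 180 g/m³ = 2.292 g/s.
= 2.292 g/s × 86.4 = 198 kg/d.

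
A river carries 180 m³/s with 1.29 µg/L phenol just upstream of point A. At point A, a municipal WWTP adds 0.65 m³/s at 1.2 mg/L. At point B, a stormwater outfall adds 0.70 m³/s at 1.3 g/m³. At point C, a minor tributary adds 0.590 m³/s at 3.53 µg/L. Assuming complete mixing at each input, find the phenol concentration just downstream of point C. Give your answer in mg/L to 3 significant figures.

0.0106 mg/L

1.29 µg/L = 0.00129 mg/L.
After input A: C = (180·0.00129 + 0.65·1.2) / 180.7 = 0.005603 mg/L.
After input B: C = (180.7·0.005603 + 0.7·1.3) / 181.3 = 0.0106 mg/L.
3.53 µg/L = 0.00353 mg/L.
After input C: C = (181.3·0.0106 + 0.59·0.00353) / 181.9 = 0.01058 mg/L.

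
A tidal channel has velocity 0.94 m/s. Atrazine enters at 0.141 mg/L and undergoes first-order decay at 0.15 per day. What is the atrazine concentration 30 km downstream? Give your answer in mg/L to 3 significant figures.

Travel time t = 30 km / 0.94 m/s = 3e+04/0.94 = 3.191e+04 s = 0.3694 d.
First-order decay: C = 0.141·exp(−0.15·0.3694) = 0.141·0.9461 = 0.1334 mg/L.

0.133 mg/L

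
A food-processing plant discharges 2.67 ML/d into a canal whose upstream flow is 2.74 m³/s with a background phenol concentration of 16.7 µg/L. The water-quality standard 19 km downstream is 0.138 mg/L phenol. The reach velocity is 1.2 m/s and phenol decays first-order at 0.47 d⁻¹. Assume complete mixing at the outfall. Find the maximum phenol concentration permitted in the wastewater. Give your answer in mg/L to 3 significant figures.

2.67 ML/d = 0.0309 m³/s.
16.7 µg/L = 0.0167 mg/L.
Travel time to the compliance point: t = 1.9e+04/1.2 = 1.583e+04 s = 0.1833 d; decay factor exp(−0.47·0.1833) = 0.9175.
So the concentration just after mixing may be at most 0.138/0.9175 = 0.1504 mg/L.
Mass balance: 0.1504·2.771 = 0.0309·Cₑ + 2.74·0.0167.
Cₑ = (0.4168 − 0.04576) / 0.0309 = 12.01 mg/L.

12.0 mg/L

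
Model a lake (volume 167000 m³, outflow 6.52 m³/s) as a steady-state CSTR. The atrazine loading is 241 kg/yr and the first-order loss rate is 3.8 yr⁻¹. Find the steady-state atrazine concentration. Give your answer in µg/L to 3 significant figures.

1.17 µg/L

Outflow Q = 6.52 m³/s × 3.156e+07 s/yr = 2.058e+08 m³/yr.
Steady-state CSTR mass balance: W = Q·C + k·V·C, so C = W/(Q + kV).
Q + kV = 2.058e+08 + 3.8·167000 = 2.064e+08 m³/yr.
C = 241/2.064e+08 = 1.168e-06 kg/m³ = 0.001168 mg/L = 1.168 µg/L.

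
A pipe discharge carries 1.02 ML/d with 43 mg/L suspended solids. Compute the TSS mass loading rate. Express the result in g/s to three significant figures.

0.508 g/s

1.02 ML/d = 0.01181 m³/s.
Mass flux = Q·C = 0.01181 m³/s × 43 g/m³ = 0.5076 g/s.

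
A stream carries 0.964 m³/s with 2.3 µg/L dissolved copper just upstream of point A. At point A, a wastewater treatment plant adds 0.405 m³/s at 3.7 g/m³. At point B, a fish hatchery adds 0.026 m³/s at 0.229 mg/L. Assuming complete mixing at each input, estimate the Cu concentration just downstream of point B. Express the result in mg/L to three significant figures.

1.08 mg/L

2.3 µg/L = 0.0023 mg/L.
After input A: C = (0.964·0.0023 + 0.405·3.7) / 1.369 = 1.096 mg/L.
After input B: C = (1.369·1.096 + 0.026·0.229) / 1.395 = 1.08 mg/L.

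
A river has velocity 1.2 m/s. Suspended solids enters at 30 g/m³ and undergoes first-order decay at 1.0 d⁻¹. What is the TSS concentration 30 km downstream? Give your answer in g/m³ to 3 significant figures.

Travel time t = 30 km / 1.2 m/s = 3e+04/1.2 = 2.5e+04 s = 0.2894 d.
First-order decay: C = 30·exp(−1.0·0.2894) = 30·0.7487 = 22.46 g/m³.

22.5 g/m³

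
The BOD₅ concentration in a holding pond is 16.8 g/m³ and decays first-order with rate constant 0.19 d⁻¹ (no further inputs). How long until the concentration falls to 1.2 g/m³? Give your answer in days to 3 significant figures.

t = ln(C₀/C)/k = ln(16.8/1.2)/0.19 = 2.639/0.19 = 13.89 d.

13.9 d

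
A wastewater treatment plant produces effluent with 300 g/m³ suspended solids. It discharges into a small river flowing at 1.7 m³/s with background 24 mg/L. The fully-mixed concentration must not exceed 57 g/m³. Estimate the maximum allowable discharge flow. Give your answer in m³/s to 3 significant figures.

0.231 m³/s

Mass balance at complete mixing: C_std·(Q_w + Q_r) = Q_w·C_e + Q_r·C_b.
Rearranging, Q_w = Q_r·(C_std − C_b)/(C_e − C_std) = 1.7·(57 − 24) / (300 − 57) = 0.2309 m³/s.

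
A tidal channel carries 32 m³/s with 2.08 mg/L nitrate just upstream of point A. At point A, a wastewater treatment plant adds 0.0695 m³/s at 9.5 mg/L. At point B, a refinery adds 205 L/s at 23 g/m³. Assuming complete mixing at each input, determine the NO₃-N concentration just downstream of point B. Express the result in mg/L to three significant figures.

After input A: C = (32·2.08 + 0.0695·9.5) / 32.07 = 2.096 mg/L.
205 L/s = 0.205 m³/s.
After input B: C = (32.07·2.096 + 0.205·23) / 32.27 = 2.229 mg/L.

2.23 mg/L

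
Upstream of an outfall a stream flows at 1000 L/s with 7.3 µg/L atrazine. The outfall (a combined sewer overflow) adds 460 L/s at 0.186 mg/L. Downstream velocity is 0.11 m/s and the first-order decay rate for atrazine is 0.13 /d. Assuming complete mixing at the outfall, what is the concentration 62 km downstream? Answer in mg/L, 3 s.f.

460 L/s = 0.46 m³/s.
1000 L/s = 1 m³/s.
7.3 µg/L = 0.0073 mg/L.
After complete mixing, C₀ = (0.46·0.186 + 1·0.0073) / 1.46 = 0.0636 mg/L.
Travel time t = 6.2e+04 m / 0.11 m/s = 5.636e+05 s = 6.524 d.
C = 0.0636·exp(−0.13·6.524) = 0.0636·0.4282 = 0.02724 mg/L.

0.0272 mg/L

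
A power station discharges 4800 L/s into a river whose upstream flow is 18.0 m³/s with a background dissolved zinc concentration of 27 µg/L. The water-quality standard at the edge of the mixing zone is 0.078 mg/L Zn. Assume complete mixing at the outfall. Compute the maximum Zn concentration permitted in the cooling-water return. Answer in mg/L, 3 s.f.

0.269 mg/L

4800 L/s = 4.8 m³/s.
27 µg/L = 0.027 mg/L.
Mass balance: 0.078·22.8 = 4.8·Cₑ + 18·0.027.
Cₑ = (1.778 − 0.486) / 4.8 = 0.2692 mg/L.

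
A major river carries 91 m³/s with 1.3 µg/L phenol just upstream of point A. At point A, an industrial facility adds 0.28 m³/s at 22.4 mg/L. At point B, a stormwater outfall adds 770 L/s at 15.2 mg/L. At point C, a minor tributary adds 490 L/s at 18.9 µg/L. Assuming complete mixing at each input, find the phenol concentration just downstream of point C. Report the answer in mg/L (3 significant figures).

0.196 mg/L

1.3 µg/L = 0.0013 mg/L.
After input A: C = (91·0.0013 + 0.28·22.4) / 91.28 = 0.07001 mg/L.
770 L/s = 0.77 m³/s.
After input B: C = (91.28·0.07001 + 0.77·15.2) / 92.05 = 0.1966 mg/L.
490 L/s = 0.49 m³/s.
18.9 µg/L = 0.0189 mg/L.
After input C: C = (92.05·0.1966 + 0.49·0.0189) / 92.54 = 0.1956 mg/L.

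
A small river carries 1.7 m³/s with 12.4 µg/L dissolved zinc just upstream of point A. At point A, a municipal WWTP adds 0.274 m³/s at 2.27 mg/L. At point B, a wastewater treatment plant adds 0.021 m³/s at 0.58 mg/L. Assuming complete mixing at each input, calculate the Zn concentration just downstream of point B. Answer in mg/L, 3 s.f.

0.328 mg/L

12.4 µg/L = 0.0124 mg/L.
After input A: C = (1.7·0.0124 + 0.274·2.27) / 1.974 = 0.3258 mg/L.
After input B: C = (1.974·0.3258 + 0.021·0.58) / 1.995 = 0.3284 mg/L.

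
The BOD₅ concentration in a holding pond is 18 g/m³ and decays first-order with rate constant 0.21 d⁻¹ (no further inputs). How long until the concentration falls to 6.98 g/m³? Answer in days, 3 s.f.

t = ln(C₀/C)/k = ln(18/6.98)/0.21 = 0.9473/0.21 = 4.511 d.

4.51 d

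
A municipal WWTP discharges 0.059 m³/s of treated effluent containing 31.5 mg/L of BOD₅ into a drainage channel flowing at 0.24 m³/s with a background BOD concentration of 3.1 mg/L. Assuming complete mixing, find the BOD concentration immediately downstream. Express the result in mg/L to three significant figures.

Flow-weighted mixing gives C = (0.059·31.5 + 0.24·3.1) / (0.059 + 0.24) = 2.603/0.299 = 8.704 mg/L.

8.70 mg/L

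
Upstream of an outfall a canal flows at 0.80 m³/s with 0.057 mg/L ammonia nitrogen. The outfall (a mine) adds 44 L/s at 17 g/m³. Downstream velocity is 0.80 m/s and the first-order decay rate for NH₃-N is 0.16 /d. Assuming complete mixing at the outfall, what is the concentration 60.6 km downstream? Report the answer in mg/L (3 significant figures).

0.817 mg/L

44 L/s = 0.044 m³/s.
After complete mixing, C₀ = (0.044·17 + 0.8·0.057) / 0.844 = 0.9403 mg/L.
Travel time t = 6.06e+04 m / 0.80 m/s = 7.575e+04 s = 0.8767 d.
C = 0.9403·exp(−0.16·0.8767) = 0.9403·0.8691 = 0.8172 mg/L.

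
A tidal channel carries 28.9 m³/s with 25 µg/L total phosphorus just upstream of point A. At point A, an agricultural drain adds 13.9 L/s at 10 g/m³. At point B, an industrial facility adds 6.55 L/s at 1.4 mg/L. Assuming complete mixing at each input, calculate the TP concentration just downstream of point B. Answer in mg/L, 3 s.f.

25 µg/L = 0.025 mg/L.
13.9 L/s = 0.0139 m³/s.
After input A: C = (28.9·0.025 + 0.0139·10) / 28.91 = 0.0298 mg/L.
6.55 L/s = 0.00655 m³/s.
After input B: C = (28.91·0.0298 + 0.00655·1.4) / 28.92 = 0.03011 mg/L.

0.0301 mg/L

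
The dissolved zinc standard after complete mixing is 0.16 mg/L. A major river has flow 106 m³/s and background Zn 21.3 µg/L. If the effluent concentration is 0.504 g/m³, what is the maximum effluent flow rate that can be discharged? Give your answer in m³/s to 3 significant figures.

42.7 m³/s

21.3 µg/L = 0.0213 mg/L.
Mass balance at complete mixing: C_std·(Q_w + Q_r) = Q_w·C_e + Q_r·C_b.
Rearranging, Q_w = Q_r·(C_std − C_b)/(C_e − C_std) = 106·(0.16 − 0.0213) / (0.504 − 0.16) = 42.74 m³/s.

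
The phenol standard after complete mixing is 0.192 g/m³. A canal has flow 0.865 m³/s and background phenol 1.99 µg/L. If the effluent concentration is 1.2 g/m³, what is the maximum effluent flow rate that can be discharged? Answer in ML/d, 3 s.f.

1.99 µg/L = 0.00199 mg/L.
Mass balance at complete mixing: C_std·(Q_w + Q_r) = Q_w·C_e + Q_r·C_b.
Rearranging, Q_w = Q_r·(C_std − C_b)/(C_e − C_std) = 0.865·(0.192 − 0.00199) / (1.2 − 0.192) = 0.1631 m³/s.
= 14.09 ML/d.

14.1 ML/d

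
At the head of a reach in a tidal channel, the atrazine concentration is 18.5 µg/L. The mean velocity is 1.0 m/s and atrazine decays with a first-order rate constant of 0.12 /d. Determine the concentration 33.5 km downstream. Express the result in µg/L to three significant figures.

Travel time t = 33.5 km / 1.0 m/s = 3.35e+04/1.0 = 3.35e+04 s = 0.3877 d.
First-order decay: C = 18.5·exp(−0.12·0.3877) = 18.5·0.9545 = 17.66 µg/L.

17.7 µg/L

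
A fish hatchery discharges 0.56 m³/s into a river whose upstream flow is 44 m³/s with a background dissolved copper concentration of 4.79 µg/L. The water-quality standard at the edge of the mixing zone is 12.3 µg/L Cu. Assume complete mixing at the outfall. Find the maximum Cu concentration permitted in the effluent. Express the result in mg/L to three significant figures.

0.602 mg/L

4.79 µg/L = 0.00479 mg/L.
12.3 µg/L = 0.0123 mg/L.
Mass balance: 0.0123·44.56 = 0.56·Cₑ + 44·0.00479.
Cₑ = (0.5481 − 0.2108) / 0.56 = 0.6024 mg/L.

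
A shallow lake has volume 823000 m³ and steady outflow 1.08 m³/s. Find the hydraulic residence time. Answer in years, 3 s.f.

Q = 1.08 m³/s × 3.156e+07 s/yr = 3.408e+07 m³/yr.
Hydraulic residence time τ = V/Q = 823000/3.408e+07 = 0.02415 yr.

0.0241 yr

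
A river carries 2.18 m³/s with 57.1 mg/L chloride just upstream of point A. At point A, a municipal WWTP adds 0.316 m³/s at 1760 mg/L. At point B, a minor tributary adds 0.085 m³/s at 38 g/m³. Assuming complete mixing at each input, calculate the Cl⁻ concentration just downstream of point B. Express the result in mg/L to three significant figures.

265 mg/L

After input A: C = (2.18·57.1 + 0.316·1760) / 2.496 = 272.7 mg/L.
After input B: C = (2.496·272.7 + 0.085·38) / 2.581 = 265 mg/L.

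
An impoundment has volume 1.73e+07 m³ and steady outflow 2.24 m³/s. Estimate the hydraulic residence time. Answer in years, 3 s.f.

Q = 2.24 m³/s × 3.156e+07 s/yr = 7.069e+07 m³/yr.
Hydraulic residence time τ = V/Q = 1.73e+07/7.069e+07 = 0.2447 yr.

0.245 yr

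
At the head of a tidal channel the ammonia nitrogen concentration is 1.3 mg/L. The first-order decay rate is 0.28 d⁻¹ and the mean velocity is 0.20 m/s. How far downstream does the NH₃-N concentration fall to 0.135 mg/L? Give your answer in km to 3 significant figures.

140 km

From C = C₀·e^(−kt), t = ln(C₀/C)/k = ln(1.3/0.135)/0.28 = 2.265/0.28 = 8.089 d.
Distance = v·t = 0.20 m/s × 6.989e+05 s = 1.398e+05 m = 139.8 km.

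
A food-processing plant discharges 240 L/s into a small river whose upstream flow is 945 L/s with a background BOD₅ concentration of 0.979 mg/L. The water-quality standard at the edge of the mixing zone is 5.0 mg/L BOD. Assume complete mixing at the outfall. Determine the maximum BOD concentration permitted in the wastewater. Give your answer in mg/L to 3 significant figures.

20.8 mg/L

240 L/s = 0.24 m³/s.
945 L/s = 0.945 m³/s.
Mass balance: 5·1.185 = 0.24·Cₑ + 0.945·0.979.
Cₑ = (5.925 − 0.9252) / 0.24 = 20.83 mg/L.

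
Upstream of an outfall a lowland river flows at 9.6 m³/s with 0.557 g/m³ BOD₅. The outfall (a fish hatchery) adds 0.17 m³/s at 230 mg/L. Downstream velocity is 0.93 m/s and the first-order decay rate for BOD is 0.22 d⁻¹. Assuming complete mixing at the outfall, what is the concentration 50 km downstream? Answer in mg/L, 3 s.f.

3.97 mg/L

After complete mixing, C₀ = (0.17·230 + 9.6·0.557) / 9.77 = 4.549 mg/L.
Travel time t = 5e+04 m / 0.93 m/s = 5.376e+04 s = 0.6223 d.
C = 4.549·exp(−0.22·0.6223) = 4.549·0.8721 = 3.967 mg/L.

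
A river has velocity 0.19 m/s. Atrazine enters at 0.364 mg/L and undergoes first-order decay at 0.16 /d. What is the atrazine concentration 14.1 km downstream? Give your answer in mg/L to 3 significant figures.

0.317 mg/L

Travel time t = 14.1 km / 0.19 m/s = 1.41e+04/0.19 = 7.421e+04 s = 0.8589 d.
First-order decay: C = 0.364·exp(−0.16·0.8589) = 0.364·0.8716 = 0.3173 mg/L.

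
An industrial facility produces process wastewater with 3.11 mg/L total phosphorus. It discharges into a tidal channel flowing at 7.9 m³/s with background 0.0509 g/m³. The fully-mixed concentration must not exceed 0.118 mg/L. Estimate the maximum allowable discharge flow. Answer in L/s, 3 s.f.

177 L/s

Mass balance at complete mixing: C_std·(Q_w + Q_r) = Q_w·C_e + Q_r·C_b.
Rearranging, Q_w = Q_r·(C_std − C_b)/(C_e − C_std) = 7.9·(0.118 − 0.0509) / (3.11 − 0.118) = 0.1772 m³/s.
= 177.2 L/s.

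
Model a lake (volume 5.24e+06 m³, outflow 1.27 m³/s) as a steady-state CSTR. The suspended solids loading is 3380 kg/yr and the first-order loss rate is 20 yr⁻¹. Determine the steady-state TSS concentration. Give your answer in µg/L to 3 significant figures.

23.3 µg/L

Outflow Q = 1.27 m³/s × 3.156e+07 s/yr = 4.008e+07 m³/yr.
Steady-state CSTR mass balance: W = Q·C + k·V·C, so C = W/(Q + kV).
Q + kV = 4.008e+07 + 20·5.24e+06 = 1.449e+08 m³/yr.
C = 3380/1.449e+08 = 2.333e-05 kg/m³ = 0.02333 mg/L = 23.33 µg/L.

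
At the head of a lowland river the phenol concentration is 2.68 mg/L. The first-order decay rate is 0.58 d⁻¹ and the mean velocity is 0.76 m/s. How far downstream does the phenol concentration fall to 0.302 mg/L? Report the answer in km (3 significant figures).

247 km

From C = C₀·e^(−kt), t = ln(C₀/C)/k = ln(2.68/0.302)/0.58 = 2.183/0.58 = 3.764 d.
Distance = v·t = 0.76 m/s × 3.252e+05 s = 2.472e+05 m = 247.2 km.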